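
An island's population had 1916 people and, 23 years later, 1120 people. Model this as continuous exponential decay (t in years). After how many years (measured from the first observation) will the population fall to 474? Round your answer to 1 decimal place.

t ≈ 59.8 years

r = ln(1120/1916) / 23 ≈ -0.023344 per year
t = ln(474/1916) / r = -1.39679 / -0.023344 ≈ 59.835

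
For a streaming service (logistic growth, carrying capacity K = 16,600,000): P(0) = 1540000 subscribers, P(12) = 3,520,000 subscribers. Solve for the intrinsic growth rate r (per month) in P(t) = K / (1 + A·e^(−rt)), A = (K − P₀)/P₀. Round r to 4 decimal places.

r ≈ 0.0806 per month

A = (16600000 − 1540000)/1540000 = 9.77922
3520000 = 16600000/(1 + 9.77922·e^(−r·12)) → e^(−12r) = (4.71591 − 1)/9.77922 = 0.37998
r = −ln(0.37998)/12 = 0.96764/12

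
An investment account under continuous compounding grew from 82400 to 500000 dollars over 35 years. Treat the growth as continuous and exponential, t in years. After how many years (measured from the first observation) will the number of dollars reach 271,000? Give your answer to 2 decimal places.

t ≈ 23.11 years

r = ln(500000/82400) / 35 ≈ 0.051515 per year
t = ln(271000/82400) / r = 1.19053 / 0.051515 ≈ 23.11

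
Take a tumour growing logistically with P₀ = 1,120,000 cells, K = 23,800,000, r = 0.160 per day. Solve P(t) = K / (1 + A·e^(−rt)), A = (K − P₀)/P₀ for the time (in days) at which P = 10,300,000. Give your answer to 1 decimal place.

A = (23800000 − 1120000)/1120000 = 20.25
10300000 = 23800000/(1 + 20.25·e^(−0.16t)) → 1 + 20.25·e^(−0.16t) = 2.31068
e^(−0.16t) = 0.064725 → t = ln(15.45)/0.16 = 2.73761/0.16

t ≈ 17.1 days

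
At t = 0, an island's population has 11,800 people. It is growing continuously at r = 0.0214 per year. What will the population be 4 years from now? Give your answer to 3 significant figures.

P(4) = 11800 · e^(0.0214·4) = 11800 · e^(0.0856)
= 11800 · 1.08937 ≈ 12854.57

≈ 12,900 people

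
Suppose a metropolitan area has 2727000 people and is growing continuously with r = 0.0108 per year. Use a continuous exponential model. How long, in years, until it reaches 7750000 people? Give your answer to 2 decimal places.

7750000 = 2727000 · e^(0.0108·t)
t = ln(7750000/2727000) / 0.0108 = ln(2.84195) / 0.0108 = 1.04449 / 0.0108

t ≈ 96.71 years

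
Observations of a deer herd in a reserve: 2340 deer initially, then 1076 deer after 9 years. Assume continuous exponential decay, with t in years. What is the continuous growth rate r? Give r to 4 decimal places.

1076 = 2340 · e^(r·9)
e^(9r) = 1076/2340 = 0.45983
r = ln(0.45983) / 9 = -0.7769 / 9

r ≈ -0.0863 per year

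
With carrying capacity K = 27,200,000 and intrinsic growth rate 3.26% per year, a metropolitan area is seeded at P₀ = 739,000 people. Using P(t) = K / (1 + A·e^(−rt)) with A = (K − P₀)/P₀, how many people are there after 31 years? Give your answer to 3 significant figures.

A = (27200000 − 739000)/739000 = 35.8065
P(31) = 27200000 / (1 + 35.8065·e^(−0.0326·31)) = 27200000 / (1 + 35.8065·0.364001)
= 27200000 / 14.03358 ≈ 1938207.84

≈ 1,940,000 people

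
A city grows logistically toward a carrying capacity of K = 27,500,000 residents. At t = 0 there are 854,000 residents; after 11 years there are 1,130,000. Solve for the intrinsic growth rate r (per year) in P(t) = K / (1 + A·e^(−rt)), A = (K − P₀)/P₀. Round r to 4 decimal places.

r ≈ 0.0264 per year

A = (27500000 − 854000)/854000 = 31.20141
1130000 = 27500000/(1 + 31.20141·e^(−r·11)) → e^(−11r) = (24.33628 − 1)/31.20141 = 0.747924
r = −ln(0.747924)/11 = 0.29045/11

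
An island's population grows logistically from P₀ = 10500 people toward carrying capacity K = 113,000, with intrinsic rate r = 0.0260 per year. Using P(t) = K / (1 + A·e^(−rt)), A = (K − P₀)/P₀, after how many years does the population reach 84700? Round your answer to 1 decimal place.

t ≈ 129.8 years

A = (113000 − 10500)/10500 = 9.7619
84700 = 113000/(1 + 9.7619·e^(−0.026t)) → 1 + 9.7619·e^(−0.026t) = 1.33412
e^(−0.026t) = 0.034227 → t = ln(29.21673)/0.026 = 3.37474/0.026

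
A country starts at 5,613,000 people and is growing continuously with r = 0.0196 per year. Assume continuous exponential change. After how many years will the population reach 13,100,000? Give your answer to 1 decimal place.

t ≈ 43.2 years

13100000 = 5613000 · e^(0.0196·t)
t = ln(13100000/5613000) / 0.0196 = ln(2.33387) / 0.0196 = 0.84753 / 0.0196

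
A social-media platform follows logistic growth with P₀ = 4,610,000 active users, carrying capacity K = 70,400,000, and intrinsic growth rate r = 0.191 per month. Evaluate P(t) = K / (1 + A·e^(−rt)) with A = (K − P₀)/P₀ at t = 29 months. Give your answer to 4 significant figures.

A = (70400000 − 4610000)/4610000 = 14.27115
P(29) = 70400000 / (1 + 14.27115·e^(−0.191·29)) = 70400000 / (1 + 14.27115·0.00393)
= 70400000 / 1.05609 ≈ 66660851.75

≈ 66,660,000 active users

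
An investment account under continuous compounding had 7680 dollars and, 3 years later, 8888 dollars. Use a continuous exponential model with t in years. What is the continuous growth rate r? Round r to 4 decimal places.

r ≈ 0.0487 per year

8888 = 7680 · e^(r·3)
e^(3r) = 8888/7680 = 1.15729
r = ln(1.15729) / 3 = 0.14608 / 3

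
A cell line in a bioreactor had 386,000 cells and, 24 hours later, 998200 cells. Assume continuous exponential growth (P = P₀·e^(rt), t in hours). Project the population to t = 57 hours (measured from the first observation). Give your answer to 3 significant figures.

≈ 3,690,000 cells

r = ln(998200/386000) / 24 ≈ 0.039588 per hour
P(57) = 386000 · e^(0.039588·57) = 386000 · 9.54986 ≈ 3686244.81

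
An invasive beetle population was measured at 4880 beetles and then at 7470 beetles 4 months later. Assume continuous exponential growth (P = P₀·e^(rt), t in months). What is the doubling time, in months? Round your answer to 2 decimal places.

r = ln(7470/4880) / 4 = ln(1.53074) / 4 ≈ 0.106437 per month
doubling time = ln 2 / |r| = 0.69315 / 0.106437

doubling time ≈ 6.51 months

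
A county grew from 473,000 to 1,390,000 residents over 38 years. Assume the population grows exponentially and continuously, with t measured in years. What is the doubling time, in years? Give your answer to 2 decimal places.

doubling time ≈ 24.43 years

r = ln(1390000/473000) / 38 = ln(2.93869) / 38 ≈ 0.028367 per year
doubling time = ln 2 / |r| = 0.69315 / 0.028367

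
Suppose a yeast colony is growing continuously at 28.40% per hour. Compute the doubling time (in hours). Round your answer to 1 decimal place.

doubling time = ln(2) / |r| = 0.69315 / 0.284

doubling time ≈ 2.4 hours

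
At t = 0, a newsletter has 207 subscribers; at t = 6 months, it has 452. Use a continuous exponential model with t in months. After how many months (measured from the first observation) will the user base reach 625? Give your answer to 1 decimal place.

r = ln(452/207) / 6 ≈ 0.130161 per month
t = ln(625/207) / r = 1.10503 / 0.130161 ≈ 8.49

t ≈ 8.5 months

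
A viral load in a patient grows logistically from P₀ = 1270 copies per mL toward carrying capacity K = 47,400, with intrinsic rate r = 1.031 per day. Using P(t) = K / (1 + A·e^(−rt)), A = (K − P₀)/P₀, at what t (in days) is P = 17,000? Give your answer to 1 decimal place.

t ≈ 2.9 days

A = (47400 − 1270)/1270 = 36.32283
17000 = 47400/(1 + 36.32283·e^(−1.031t)) → 1 + 36.32283·e^(−1.031t) = 2.78824
e^(−1.031t) = 0.049232 → t = ln(20.31211)/1.031 = 3.01122/1.031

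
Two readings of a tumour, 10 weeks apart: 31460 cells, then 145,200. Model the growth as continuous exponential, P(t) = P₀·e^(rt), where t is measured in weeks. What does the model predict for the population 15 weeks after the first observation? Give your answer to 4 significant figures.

≈ 311,900 cells

r = ln(145200/31460) / 10 ≈ 0.15294 per week
P(15) = 31460 · e^(0.15294·15) = 31460 · 9.91544 ≈ 311939.64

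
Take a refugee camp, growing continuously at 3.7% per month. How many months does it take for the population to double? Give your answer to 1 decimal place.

doubling time ≈ 18.7 months

doubling time = ln(2) / |r| = 0.69315 / 0.037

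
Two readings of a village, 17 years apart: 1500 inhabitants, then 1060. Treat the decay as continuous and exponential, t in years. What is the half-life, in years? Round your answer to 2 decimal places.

half-life ≈ 33.94 years

r = ln(1060/1500) / 17 = ln(0.70667) / 17 ≈ -0.020423 per year
half-life = ln 2 / |r| = 0.69315 / 0.020423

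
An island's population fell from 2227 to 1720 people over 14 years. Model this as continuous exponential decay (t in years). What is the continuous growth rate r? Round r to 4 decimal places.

r ≈ -0.0185 per year

1720 = 2227 · e^(r·14)
e^(14r) = 1720/2227 = 0.77234
r = ln(0.77234) / 14 = -0.25833 / 14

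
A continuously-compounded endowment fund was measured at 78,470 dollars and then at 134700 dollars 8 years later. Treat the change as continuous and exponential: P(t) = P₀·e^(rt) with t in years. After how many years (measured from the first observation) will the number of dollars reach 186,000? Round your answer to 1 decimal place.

r = ln(134700/78470) / 8 ≈ 0.067542 per year
t = ln(186000/78470) / r = 0.86303 / 0.067542 ≈ 12.778

t ≈ 12.8 years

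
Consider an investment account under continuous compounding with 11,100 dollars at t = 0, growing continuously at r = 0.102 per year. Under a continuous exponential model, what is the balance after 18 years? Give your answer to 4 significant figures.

≈ 69,610 dollars

P(18) = 11100 · e^(0.102·18) = 11100 · e^(1.836)
= 11100 · 6.2714 ≈ 69612.57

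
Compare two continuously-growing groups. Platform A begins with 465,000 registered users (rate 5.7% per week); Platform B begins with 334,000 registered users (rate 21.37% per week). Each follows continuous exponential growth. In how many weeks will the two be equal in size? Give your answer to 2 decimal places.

t ≈ 2.11 weeks

465000·e^(0.057t) = 334000·e^(0.2137t)
465000/334000 = e^((0.2137 − 0.057)t) → ln(1.39222) = 0.1567·t
t = 0.3309 / 0.1567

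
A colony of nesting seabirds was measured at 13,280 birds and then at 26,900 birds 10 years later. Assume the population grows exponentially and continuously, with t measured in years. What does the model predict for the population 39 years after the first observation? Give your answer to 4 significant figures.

≈ 208,300 birds

r = ln(26900/13280) / 10 ≈ 0.070587 per year
P(39) = 13280 · e^(0.070587·39) = 13280 · 15.68778 ≈ 208333.67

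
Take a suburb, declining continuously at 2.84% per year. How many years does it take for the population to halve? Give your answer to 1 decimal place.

half-life = ln(2) / |r| = 0.69315 / 0.0284

half-life ≈ 24.4 years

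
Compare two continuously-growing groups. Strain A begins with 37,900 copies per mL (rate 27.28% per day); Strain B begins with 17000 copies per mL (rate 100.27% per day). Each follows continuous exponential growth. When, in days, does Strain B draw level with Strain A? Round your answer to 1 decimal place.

t ≈ 1.1 days

37900·e^(0.2728t) = 17000·e^(1.0027t)
37900/17000 = e^((1.0027 − 0.2728)t) → ln(2.22941) = 0.7299·t
t = 0.80174 / 0.7299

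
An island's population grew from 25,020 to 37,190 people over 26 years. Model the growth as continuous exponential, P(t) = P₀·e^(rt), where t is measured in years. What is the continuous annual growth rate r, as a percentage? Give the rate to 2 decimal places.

37190 = 25020 · e^(r·26)
e^(26r) = 37190/25020 = 1.48641
r = ln(1.48641) / 26 = 0.39636 / 26

r ≈ 1.52% per year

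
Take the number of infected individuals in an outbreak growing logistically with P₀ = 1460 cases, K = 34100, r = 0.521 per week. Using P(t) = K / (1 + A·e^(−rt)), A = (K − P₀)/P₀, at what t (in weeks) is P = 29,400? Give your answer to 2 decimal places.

t ≈ 9.48 weeks

A = (34100 − 1460)/1460 = 22.35616
29400 = 34100/(1 + 22.35616·e^(−0.521t)) → 1 + 22.35616·e^(−0.521t) = 1.15986
e^(−0.521t) = 0.007151 → t = ln(139.84494)/0.521 = 4.94053/0.521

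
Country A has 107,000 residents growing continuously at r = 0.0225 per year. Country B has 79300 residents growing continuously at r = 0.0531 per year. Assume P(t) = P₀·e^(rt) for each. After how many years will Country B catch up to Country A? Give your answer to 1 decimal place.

t ≈ 9.8 years

107000·e^(0.0225t) = 79300·e^(0.0531t)
107000/79300 = e^((0.0531 − 0.0225)t) → ln(1.34931) = 0.0306·t
t = 0.29959 / 0.0306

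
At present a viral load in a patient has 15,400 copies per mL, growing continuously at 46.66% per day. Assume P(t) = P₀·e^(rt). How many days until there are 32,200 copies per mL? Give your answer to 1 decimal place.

32200 = 15400 · e^(0.4666·t)
t = ln(32200/15400) / 0.4666 = ln(2.09091) / 0.4666 = 0.7376 / 0.4666

t ≈ 1.6 days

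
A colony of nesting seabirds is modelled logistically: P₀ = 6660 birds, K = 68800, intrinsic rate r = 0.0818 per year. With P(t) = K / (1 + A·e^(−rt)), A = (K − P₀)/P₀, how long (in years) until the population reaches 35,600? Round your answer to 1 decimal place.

A = (68800 − 6660)/6660 = 9.33033
35600 = 68800/(1 + 9.33033·e^(−0.0818t)) → 1 + 9.33033·e^(−0.0818t) = 1.93258
e^(−0.0818t) = 0.099952 → t = ln(10.00481)/0.0818 = 2.30307/0.0818

t ≈ 28.2 years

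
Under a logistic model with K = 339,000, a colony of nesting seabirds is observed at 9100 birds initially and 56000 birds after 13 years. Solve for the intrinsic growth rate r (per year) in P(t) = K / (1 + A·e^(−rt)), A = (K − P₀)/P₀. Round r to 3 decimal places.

A = (339000 − 9100)/9100 = 36.25275
56000 = 339000/(1 + 36.25275·e^(−r·13)) → e^(−13r) = (6.05357 − 1)/36.25275 = 0.139398
r = −ln(0.139398)/13 = 1.97042/13

r ≈ 0.152 per year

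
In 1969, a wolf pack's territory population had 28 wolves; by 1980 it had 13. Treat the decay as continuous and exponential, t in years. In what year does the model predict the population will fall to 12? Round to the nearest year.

year 1981

r = ln(13/28) / 11 = -0.76726/11 ≈ -0.06975 per year
t = ln(12/28) / r = -0.8473/-0.06975 ≈ 12.15 years after 1969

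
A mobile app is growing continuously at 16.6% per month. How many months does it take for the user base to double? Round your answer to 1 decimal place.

doubling time ≈ 4.2 months

doubling time = ln(2) / |r| = 0.69315 / 0.166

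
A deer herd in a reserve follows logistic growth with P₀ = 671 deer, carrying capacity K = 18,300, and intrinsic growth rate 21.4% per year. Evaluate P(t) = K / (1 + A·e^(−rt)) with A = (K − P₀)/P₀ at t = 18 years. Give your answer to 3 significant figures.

≈ 11,700 deer

A = (18300 − 671)/671 = 26.27273
P(18) = 18300 / (1 + 26.27273·e^(−0.214·18)) = 18300 / (1 + 26.27273·0.021237)
= 18300 / 1.55796 ≈ 11746.13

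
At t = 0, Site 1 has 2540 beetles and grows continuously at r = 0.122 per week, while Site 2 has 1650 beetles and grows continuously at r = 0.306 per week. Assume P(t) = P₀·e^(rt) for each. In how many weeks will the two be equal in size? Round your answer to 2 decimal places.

2540·e^(0.122t) = 1650·e^(0.306t)
2540/1650 = e^((0.306 − 0.122)t) → ln(1.53939) = 0.184·t
t = 0.43139 / 0.184

t ≈ 2.34 weeks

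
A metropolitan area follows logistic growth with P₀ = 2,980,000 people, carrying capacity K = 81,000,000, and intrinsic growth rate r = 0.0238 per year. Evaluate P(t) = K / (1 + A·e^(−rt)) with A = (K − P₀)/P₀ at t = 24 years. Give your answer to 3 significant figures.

≈ 5,130,000 people

A = (81000000 − 2980000)/2980000 = 26.18121
P(24) = 81000000 / (1 + 26.18121·e^(−0.0238·24)) = 81000000 / (1 + 26.18121·0.564847)
= 81000000 / 15.78838 ≈ 5130354.56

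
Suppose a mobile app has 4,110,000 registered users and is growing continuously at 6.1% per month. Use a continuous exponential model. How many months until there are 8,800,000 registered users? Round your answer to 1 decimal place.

8800000 = 4110000 · e^(0.061·t)
t = ln(8800000/4110000) / 0.061 = ln(2.14112) / 0.061 = 0.76133 / 0.061

t ≈ 12.5 months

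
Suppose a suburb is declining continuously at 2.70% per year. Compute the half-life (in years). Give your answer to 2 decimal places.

half-life = ln(2) / |r| = 0.69315 / 0.027

half-life ≈ 25.67 years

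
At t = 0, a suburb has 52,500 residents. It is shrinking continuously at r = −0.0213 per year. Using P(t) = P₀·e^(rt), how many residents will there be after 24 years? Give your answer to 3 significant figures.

≈ 31,500 residents

P(24) = 52500 · e^(-0.0213·24) = 52500 · e^(-0.5112)
= 52500 · 0.59978 ≈ 31488.21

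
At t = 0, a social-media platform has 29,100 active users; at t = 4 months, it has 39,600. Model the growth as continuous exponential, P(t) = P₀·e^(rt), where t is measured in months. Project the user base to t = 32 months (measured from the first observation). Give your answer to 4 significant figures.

≈ 342,200 active users

r = ln(39600/29100) / 4 ≈ 0.077023 per month
P(32) = 29100 · e^(0.077023·32) = 29100 · 11.76028 ≈ 342224.08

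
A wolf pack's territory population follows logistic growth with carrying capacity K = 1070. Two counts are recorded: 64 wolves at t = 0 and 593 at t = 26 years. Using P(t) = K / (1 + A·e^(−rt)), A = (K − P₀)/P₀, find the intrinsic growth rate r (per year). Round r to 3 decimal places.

A = (1070 − 64)/64 = 15.71875
593 = 1070/(1 + 15.71875·e^(−r·26)) → e^(−26r) = (1.80438 − 1)/15.71875 = 0.051174
r = −ln(0.051174)/26 = 2.97253/26

r ≈ 0.114 per year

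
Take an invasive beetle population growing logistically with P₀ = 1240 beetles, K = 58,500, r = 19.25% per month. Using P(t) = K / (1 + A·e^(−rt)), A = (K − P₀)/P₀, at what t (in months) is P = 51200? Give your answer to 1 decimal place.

A = (58500 − 1240)/1240 = 46.17742
51200 = 58500/(1 + 46.17742·e^(−0.1925t)) → 1 + 46.17742·e^(−0.1925t) = 1.14258
e^(−0.1925t) = 0.003088 → t = ln(323.8745)/0.1925 = 5.78036/0.1925

t ≈ 30.0 months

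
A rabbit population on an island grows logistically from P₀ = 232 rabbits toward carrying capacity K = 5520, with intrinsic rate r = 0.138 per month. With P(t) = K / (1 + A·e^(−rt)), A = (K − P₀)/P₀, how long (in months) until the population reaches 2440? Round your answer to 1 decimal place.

A = (5520 − 232)/232 = 22.7931
2440 = 5520/(1 + 22.7931·e^(−0.138t)) → 1 + 22.7931·e^(−0.138t) = 2.2623
e^(−0.138t) = 0.055381 → t = ln(18.05687)/0.138 = 2.89353/0.138

t ≈ 21.0 months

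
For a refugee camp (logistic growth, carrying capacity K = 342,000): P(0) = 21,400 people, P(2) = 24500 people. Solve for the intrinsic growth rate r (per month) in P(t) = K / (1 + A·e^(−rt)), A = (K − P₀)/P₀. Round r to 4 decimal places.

r ≈ 0.0725 per month

A = (342000 − 21400)/21400 = 14.98131
24500 = 342000/(1 + 14.98131·e^(−r·2)) → e^(−2r) = (13.95918 − 1)/14.98131 = 0.865023
r = −ln(0.865023)/2 = 0.145/2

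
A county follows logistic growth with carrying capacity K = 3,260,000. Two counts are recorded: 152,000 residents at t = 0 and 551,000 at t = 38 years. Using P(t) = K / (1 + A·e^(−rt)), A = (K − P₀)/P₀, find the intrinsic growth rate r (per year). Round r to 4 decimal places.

r ≈ 0.0375 per year

A = (3260000 − 152000)/152000 = 20.44737
551000 = 3260000/(1 + 20.44737·e^(−r·38)) → e^(−38r) = (5.91652 − 1)/20.44737 = 0.240447
r = −ln(0.240447)/38 = 1.42525/38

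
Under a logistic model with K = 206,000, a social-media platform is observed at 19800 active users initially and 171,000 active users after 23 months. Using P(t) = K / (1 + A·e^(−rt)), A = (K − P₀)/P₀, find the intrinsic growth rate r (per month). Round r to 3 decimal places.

A = (206000 − 19800)/19800 = 9.40404
171000 = 206000/(1 + 9.40404·e^(−r·23)) → e^(−23r) = (1.20468 − 1)/9.40404 = 0.021765
r = −ln(0.021765)/23 = 3.82745/23

r ≈ 0.166 per month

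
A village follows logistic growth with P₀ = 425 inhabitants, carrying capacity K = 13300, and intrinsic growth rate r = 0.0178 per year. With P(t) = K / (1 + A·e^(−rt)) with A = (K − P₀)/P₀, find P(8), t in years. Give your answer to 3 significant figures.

≈ 488 inhabitants

A = (13300 − 425)/425 = 30.29412
P(8) = 13300 / (1 + 30.29412·e^(−0.0178·8)) = 13300 / (1 + 30.29412·0.867274)
= 13300 / 27.27331 ≈ 487.66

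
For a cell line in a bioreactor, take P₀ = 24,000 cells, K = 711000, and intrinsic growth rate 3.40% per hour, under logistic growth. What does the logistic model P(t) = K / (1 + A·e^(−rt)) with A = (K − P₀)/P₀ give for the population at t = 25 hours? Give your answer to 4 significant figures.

A = (711000 − 24000)/24000 = 28.625
P(25) = 711000 / (1 + 28.625·e^(−0.034·25)) = 711000 / (1 + 28.625·0.427415)
= 711000 / 13.23475 ≈ 53722.2

≈ 53,720 cells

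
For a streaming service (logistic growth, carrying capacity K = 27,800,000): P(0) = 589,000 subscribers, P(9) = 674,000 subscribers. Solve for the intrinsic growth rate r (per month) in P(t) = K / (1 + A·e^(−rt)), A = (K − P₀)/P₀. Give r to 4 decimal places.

r ≈ 0.0153 per month

A = (27800000 − 589000)/589000 = 46.19864
674000 = 27800000/(1 + 46.19864·e^(−r·9)) → e^(−9r) = (41.24629 − 1)/46.19864 = 0.871157
r = −ln(0.871157)/9 = 0.13793/9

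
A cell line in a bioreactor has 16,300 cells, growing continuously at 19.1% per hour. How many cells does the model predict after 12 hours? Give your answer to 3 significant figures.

P(12) = 16300 · e^(0.191·12) = 16300 · e^(2.292)
= 16300 · 9.89471 ≈ 161283.73

≈ 161,000 cells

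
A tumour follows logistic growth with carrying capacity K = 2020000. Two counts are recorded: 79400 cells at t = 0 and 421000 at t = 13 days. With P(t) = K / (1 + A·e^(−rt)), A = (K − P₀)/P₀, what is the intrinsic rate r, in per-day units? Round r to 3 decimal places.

r ≈ 0.143 per day

A = (2020000 − 79400)/79400 = 24.44081
421000 = 2020000/(1 + 24.44081·e^(−r·13)) → e^(−13r) = (4.7981 − 1)/24.44081 = 0.1554
r = −ln(0.1554)/13 = 1.86175/13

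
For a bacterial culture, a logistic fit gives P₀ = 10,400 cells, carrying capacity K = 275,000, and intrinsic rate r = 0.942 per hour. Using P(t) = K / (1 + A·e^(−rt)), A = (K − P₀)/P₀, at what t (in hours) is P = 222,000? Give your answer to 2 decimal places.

A = (275000 − 10400)/10400 = 25.44231
222000 = 275000/(1 + 25.44231·e^(−0.942t)) → 1 + 25.44231·e^(−0.942t) = 1.23874
e^(−0.942t) = 0.009384 → t = ln(106.56967)/0.942 = 4.6688/0.942

t ≈ 4.96 hours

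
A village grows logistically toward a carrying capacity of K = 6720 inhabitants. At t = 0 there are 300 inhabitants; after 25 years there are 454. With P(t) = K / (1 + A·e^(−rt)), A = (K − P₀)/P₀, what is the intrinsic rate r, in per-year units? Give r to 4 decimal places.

A = (6720 − 300)/300 = 21.4
454 = 6720/(1 + 21.4·e^(−r·25)) → e^(−25r) = (14.80176 − 1)/21.4 = 0.644942
r = −ln(0.644942)/25 = 0.43859/25

r ≈ 0.0175 per year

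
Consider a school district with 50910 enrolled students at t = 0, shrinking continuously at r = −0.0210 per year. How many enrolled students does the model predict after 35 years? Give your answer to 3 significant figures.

P(35) = 50910 · e^(-0.021·35) = 50910 · e^(-0.735)
= 50910 · 0.47951 ≈ 24411.62

≈ 24,400 enrolled students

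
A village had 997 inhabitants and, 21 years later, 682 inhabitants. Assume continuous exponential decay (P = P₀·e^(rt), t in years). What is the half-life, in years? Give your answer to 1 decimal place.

r = ln(682/997) / 21 = ln(0.68405) / 21 ≈ -0.018082 per year
half-life = ln 2 / |r| = 0.69315 / 0.018082

half-life ≈ 38.3 years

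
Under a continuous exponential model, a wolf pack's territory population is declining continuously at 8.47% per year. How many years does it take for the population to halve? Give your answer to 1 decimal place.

half-life = ln(2) / |r| = 0.69315 / 0.0847

half-life ≈ 8.2 years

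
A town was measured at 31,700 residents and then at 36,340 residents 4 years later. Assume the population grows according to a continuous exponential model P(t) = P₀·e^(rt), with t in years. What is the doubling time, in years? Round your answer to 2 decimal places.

r = ln(36340/31700) / 4 = ln(1.14637) / 4 ≈ 0.034151 per year
doubling time = ln 2 / |r| = 0.69315 / 0.034151

doubling time ≈ 20.30 years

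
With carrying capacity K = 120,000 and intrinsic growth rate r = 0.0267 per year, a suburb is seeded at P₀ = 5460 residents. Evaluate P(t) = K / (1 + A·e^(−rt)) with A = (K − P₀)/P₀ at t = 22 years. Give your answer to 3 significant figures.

≈ 9,480 residents

A = (120000 − 5460)/5460 = 20.97802
P(22) = 120000 / (1 + 20.97802·e^(−0.0267·22)) = 120000 / (1 + 20.97802·0.55577)
= 120000 / 12.65896 ≈ 9479.45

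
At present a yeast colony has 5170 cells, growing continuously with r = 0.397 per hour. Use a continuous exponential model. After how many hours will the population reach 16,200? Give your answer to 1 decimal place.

16200 = 5170 · e^(0.397·t)
t = ln(16200/5170) / 0.397 = ln(3.13346) / 0.397 = 1.14214 / 0.397

t ≈ 2.9 hours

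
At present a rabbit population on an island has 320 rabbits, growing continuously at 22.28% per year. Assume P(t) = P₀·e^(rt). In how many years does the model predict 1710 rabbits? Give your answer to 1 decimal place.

t ≈ 7.5 years

1710 = 320 · e^(0.2228·t)
t = ln(1710/320) / 0.2228 = ln(5.34375) / 0.2228 = 1.67593 / 0.2228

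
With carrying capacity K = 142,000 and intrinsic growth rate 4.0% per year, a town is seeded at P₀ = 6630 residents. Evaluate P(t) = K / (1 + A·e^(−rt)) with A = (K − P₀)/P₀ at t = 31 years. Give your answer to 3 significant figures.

A = (142000 − 6630)/6630 = 20.4178
P(31) = 142000 / (1 + 20.4178·e^(−0.04·31)) = 142000 / (1 + 20.4178·0.289384)
= 142000 / 6.90859 ≈ 20554.13

≈ 20,600 residents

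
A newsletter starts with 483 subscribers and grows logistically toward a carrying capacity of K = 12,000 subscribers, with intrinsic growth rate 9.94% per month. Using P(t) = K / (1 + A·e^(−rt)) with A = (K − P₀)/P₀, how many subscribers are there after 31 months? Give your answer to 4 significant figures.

≈ 5,730 subscribers

A = (12000 − 483)/483 = 23.84472
P(31) = 12000 / (1 + 23.84472·e^(−0.0994·31)) = 12000 / (1 + 23.84472·0.045895)
= 12000 / 2.09435 ≈ 5729.69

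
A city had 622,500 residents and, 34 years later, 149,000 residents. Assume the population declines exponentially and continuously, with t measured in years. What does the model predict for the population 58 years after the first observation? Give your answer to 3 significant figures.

r = ln(149000/622500) / 34 ≈ -0.042053 per year
P(58) = 622500 · e^(-0.042053·58) = 622500 · 0.08724 ≈ 54308.33

≈ 54,300 residents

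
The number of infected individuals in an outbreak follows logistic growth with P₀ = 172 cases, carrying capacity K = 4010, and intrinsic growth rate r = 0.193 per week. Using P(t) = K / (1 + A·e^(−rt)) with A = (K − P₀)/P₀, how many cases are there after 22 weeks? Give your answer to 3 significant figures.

≈ 3,040 cases

A = (4010 − 172)/172 = 22.31395
P(22) = 4010 / (1 + 22.31395·e^(−0.193·22)) = 4010 / (1 + 22.31395·0.014321)
= 4010 / 1.31957 ≈ 3038.88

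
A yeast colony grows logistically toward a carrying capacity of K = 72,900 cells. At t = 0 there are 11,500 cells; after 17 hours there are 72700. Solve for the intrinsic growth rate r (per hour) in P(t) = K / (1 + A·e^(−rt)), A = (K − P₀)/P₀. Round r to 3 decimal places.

r ≈ 0.445 per hour

A = (72900 − 11500)/11500 = 5.33913
72700 = 72900/(1 + 5.33913·e^(−r·17)) → e^(−17r) = (1.00275 − 1)/5.33913 = 0.000515
r = −ln(0.000515)/17 = 7.57084/17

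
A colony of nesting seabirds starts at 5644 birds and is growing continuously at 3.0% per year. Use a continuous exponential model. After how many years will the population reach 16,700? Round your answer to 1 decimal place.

t ≈ 36.2 years

16700 = 5644 · e^(0.03·t)
t = ln(16700/5644) / 0.03 = ln(2.95889) / 0.03 = 1.08482 / 0.03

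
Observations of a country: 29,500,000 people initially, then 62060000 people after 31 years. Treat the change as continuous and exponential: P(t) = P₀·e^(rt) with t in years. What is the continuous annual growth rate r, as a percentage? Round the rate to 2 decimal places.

62060000 = 29500000 · e^(r·31)
e^(31r) = 62060000/29500000 = 2.10373
r = ln(2.10373) / 31 = 0.74371 / 31

r ≈ 2.40% per year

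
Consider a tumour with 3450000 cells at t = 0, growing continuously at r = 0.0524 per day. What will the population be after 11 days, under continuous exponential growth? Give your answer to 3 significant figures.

P(11) = 3450000 · e^(0.0524·11) = 3450000 · e^(0.5764)
= 3450000 · 1.77962 ≈ 6139689.87

≈ 6,140,000 cells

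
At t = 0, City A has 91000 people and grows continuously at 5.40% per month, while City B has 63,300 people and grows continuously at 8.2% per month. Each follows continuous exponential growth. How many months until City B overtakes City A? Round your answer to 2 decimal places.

t ≈ 12.96 months

91000·e^(0.054t) = 63300·e^(0.082t)
91000/63300 = e^((0.082 − 0.054)t) → ln(1.4376) = 0.028·t
t = 0.36297 / 0.028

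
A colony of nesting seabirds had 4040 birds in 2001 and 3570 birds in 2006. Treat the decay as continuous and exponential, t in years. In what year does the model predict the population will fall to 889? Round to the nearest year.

year 2062

r = ln(3570/4040) / 5 = -0.12368/5 ≈ -0.024736 per year
t = ln(889/4040) / r = -1.5139/-0.024736 ≈ 61.2 years after 2001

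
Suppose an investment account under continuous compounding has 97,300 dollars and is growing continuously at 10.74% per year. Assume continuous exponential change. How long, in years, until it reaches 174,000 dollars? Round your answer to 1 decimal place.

174000 = 97300 · e^(0.1074·t)
t = ln(174000/97300) / 0.1074 = ln(1.78828) / 0.1074 = 0.58126 / 0.1074

t ≈ 5.4 years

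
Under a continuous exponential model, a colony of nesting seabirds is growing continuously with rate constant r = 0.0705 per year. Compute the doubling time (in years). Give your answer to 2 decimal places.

doubling time = ln(2) / |r| = 0.69315 / 0.0705

doubling time ≈ 9.83 years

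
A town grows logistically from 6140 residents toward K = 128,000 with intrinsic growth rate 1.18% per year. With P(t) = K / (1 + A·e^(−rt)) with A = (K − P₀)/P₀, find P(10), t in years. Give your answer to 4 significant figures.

A = (128000 − 6140)/6140 = 19.84691
P(10) = 128000 / (1 + 19.84691·e^(−0.0118·10)) = 128000 / (1 + 19.84691·0.888696)
= 128000 / 18.63787 ≈ 6867.74

≈ 6,868 residents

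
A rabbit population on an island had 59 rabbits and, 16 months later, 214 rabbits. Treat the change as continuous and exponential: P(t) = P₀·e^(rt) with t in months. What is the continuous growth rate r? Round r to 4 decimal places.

214 = 59 · e^(r·16)
e^(16r) = 214/59 = 3.62712
r = ln(3.62712) / 16 = 1.28844 / 16

r ≈ 0.0805 per month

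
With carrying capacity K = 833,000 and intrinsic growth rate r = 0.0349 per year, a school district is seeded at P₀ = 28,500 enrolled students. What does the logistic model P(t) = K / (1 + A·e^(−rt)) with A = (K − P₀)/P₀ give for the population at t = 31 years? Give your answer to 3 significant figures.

≈ 78,800 enrolled students

A = (833000 − 28500)/28500 = 28.22807
P(31) = 833000 / (1 + 28.22807·e^(−0.0349·31)) = 833000 / (1 + 28.22807·0.338951)
= 833000 / 10.56793 ≈ 78823.38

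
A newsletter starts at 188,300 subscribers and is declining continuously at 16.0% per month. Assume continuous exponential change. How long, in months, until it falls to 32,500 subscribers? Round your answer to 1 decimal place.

t ≈ 11.0 months

32500 = 188300 · e^(-0.16·t)
t = ln(32500/188300) / -0.16 = ln(0.1726) / -0.16 = -1.7568 / -0.16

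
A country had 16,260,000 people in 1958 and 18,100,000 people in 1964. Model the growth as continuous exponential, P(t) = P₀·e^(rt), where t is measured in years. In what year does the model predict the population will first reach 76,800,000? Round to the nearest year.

r = ln(18100000/16260000) / 6 = 0.1072/6 ≈ 0.017867 per year
t = ln(76800000/16260000) / r = 1.5525/0.017867 ≈ 86.89 years after 1958

year 2045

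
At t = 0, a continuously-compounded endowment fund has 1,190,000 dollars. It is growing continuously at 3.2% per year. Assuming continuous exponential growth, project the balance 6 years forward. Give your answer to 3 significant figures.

≈ 1,440,000 dollars

P(6) = 1190000 · e^(0.032·6) = 1190000 · e^(0.192)
= 1190000 · 1.21167 ≈ 1441887.92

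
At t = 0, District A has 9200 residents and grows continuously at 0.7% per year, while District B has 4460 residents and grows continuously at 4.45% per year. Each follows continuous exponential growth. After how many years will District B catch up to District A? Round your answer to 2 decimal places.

9200·e^(0.007t) = 4460·e^(0.0445t)
9200/4460 = e^((0.0445 − 0.007)t) → ln(2.06278) = 0.0375·t
t = 0.72405 / 0.0375

t ≈ 19.31 years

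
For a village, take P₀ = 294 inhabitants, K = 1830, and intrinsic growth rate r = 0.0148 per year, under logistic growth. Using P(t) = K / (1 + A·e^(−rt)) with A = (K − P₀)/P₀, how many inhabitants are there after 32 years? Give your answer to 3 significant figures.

≈ 430 inhabitants

A = (1830 − 294)/294 = 5.22449
P(32) = 1830 / (1 + 5.22449·e^(−0.0148·32)) = 1830 / (1 + 5.22449·0.622756)
= 1830 / 4.25358 ≈ 430.23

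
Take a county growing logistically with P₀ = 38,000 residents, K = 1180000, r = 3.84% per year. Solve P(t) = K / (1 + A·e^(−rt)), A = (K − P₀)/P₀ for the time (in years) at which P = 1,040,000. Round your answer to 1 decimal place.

t ≈ 140.8 years

A = (1180000 − 38000)/38000 = 30.05263
1040000 = 1180000/(1 + 30.05263·e^(−0.0384t)) → 1 + 30.05263·e^(−0.0384t) = 1.13462
e^(−0.0384t) = 0.004479 → t = ln(223.24812)/0.0384 = 5.40828/0.0384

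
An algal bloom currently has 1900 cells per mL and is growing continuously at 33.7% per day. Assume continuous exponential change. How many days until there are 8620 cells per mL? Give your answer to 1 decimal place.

t ≈ 4.5 days

8620 = 1900 · e^(0.337·t)
t = ln(8620/1900) / 0.337 = ln(4.53684) / 0.337 = 1.51223 / 0.337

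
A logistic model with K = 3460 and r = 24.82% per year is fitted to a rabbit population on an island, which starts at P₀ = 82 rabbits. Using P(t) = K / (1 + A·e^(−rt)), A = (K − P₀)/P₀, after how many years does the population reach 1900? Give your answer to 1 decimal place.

t ≈ 15.8 years

A = (3460 − 82)/82 = 41.19512
1900 = 3460/(1 + 41.19512·e^(−0.2482t)) → 1 + 41.19512·e^(−0.2482t) = 1.82105
e^(−0.2482t) = 0.019931 → t = ln(50.17355)/0.2482 = 3.91549/0.2482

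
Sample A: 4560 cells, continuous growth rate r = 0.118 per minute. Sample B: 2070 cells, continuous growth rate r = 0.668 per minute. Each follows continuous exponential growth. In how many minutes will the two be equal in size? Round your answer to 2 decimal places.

4560·e^(0.118t) = 2070·e^(0.668t)
4560/2070 = e^((0.668 − 0.118)t) → ln(2.2029) = 0.55·t
t = 0.78977 / 0.55

t ≈ 1.44 minutes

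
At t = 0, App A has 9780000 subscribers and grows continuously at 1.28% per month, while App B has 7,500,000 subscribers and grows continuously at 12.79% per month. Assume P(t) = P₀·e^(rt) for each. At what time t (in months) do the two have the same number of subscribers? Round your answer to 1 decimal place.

9780000·e^(0.0128t) = 7500000·e^(0.1279t)
9780000/7500000 = e^((0.1279 − 0.0128)t) → ln(1.304) = 0.1151·t
t = 0.26544 / 0.1151

t ≈ 2.3 months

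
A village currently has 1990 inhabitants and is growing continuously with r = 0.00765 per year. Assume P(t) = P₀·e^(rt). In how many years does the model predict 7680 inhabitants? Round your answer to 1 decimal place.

7680 = 1990 · e^(0.00765·t)
t = ln(7680/1990) / 0.00765 = ln(3.8593) / 0.00765 = 1.35048 / 0.00765

t ≈ 176.5 years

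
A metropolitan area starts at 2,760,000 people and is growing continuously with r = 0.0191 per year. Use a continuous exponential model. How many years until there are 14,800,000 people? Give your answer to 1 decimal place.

t ≈ 87.9 years

14800000 = 2760000 · e^(0.0191·t)
t = ln(14800000/2760000) / 0.0191 = ln(5.36232) / 0.0191 = 1.6794 / 0.0191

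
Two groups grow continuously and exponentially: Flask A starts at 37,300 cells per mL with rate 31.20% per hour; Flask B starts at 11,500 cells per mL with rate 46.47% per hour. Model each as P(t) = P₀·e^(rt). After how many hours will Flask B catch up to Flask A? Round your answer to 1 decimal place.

37300·e^(0.312t) = 11500·e^(0.4647t)
37300/11500 = e^((0.4647 − 0.312)t) → ln(3.24348) = 0.1527·t
t = 1.17665 / 0.1527

t ≈ 7.7 hours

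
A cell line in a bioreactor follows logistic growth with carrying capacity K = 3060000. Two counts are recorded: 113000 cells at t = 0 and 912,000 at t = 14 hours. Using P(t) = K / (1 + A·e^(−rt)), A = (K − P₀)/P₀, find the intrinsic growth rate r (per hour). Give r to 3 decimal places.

A = (3060000 − 113000)/113000 = 26.07965
912000 = 3060000/(1 + 26.07965·e^(−r·14)) → e^(−14r) = (3.35526 − 1)/26.07965 = 0.09031
r = −ln(0.09031)/14 = 2.4045/14

r ≈ 0.172 per hour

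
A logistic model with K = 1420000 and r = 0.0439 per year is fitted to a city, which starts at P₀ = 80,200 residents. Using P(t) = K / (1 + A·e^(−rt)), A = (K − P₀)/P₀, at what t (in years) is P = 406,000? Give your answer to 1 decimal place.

A = (1420000 − 80200)/80200 = 16.70574
406000 = 1420000/(1 + 16.70574·e^(−0.0439t)) → 1 + 16.70574·e^(−0.0439t) = 3.49754
e^(−0.0439t) = 0.149502 → t = ln(6.68888)/0.0439 = 1.90045/0.0439

t ≈ 43.3 years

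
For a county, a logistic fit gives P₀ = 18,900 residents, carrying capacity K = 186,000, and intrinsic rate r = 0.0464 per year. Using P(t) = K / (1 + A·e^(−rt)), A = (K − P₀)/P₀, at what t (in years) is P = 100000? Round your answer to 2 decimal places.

A = (186000 − 18900)/18900 = 8.84127
100000 = 186000/(1 + 8.84127·e^(−0.0464t)) → 1 + 8.84127·e^(−0.0464t) = 1.86
e^(−0.0464t) = 0.097271 → t = ln(10.28055)/0.0464 = 2.33025/0.0464

t ≈ 50.22 years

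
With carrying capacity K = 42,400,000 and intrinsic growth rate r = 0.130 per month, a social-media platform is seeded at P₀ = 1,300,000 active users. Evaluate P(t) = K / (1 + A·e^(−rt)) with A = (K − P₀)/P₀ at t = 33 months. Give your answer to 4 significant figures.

A = (42400000 − 1300000)/1300000 = 31.61538
P(33) = 42400000 / (1 + 31.61538·e^(−0.13·33)) = 42400000 / (1 + 31.61538·0.013705)
= 42400000 / 1.43329 ≈ 29582362.26

≈ 29,580,000 active users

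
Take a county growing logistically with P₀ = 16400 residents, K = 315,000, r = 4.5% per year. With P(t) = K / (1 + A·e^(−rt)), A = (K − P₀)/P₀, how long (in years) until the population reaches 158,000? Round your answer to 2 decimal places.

t ≈ 64.63 years

A = (315000 − 16400)/16400 = 18.20732
158000 = 315000/(1 + 18.20732·e^(−0.045t)) → 1 + 18.20732·e^(−0.045t) = 1.99367
e^(−0.045t) = 0.054575 → t = ln(18.32329)/0.045 = 2.90817/0.045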